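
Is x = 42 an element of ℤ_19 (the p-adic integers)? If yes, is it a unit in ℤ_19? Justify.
x ∈ ℤ_19^× (unit); v_19(x) = 0

ℤ_19 = {x ∈ ℚ_19 : v_19(x) ≥ 0} and ℤ_19^× = {x ∈ ℤ_19 : v_19(x) = 0}. Here v_19(42) = v_19(num) − v_19(den) = 0; compare against these criteria.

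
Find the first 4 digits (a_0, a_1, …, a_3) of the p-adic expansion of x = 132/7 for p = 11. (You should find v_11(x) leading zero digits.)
(a_0, …, a_3) = (0, 8, 1, 3)

v_11(132/7) = 1, so a_0 = ... = a_0 = 0. Factor out: x = 11^1 · u with u = 12/7 a unit in ℤ_11. Expand u iteratively via a_{v+i} = u_i mod 11, u_{i+1} = (u_i − a_{v+i})/11:
  u_0 = 12/7;  a_1 = 8;  u_1 = (u_0 − 8)/11 = -4/7
  u_1 = -4/7;  a_2 = 1;  u_2 = (u_1 − 1)/11 = -1/7
  u_2 = -1/7;  a_3 = 3;  u_3 = (u_2 − 3)/11 = -2/7
Digits: (0, 8, 1, 3).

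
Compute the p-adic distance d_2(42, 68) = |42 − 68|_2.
d_2(42, 68) = 1/2

Step 1 — x − y = 42 − 68 = -26. Step 2 — v_2(-26) = 1 (factor: -26 = −(2^1 · 13); the sign does not affect v_p). Step 3 — |x − y|_2 = 2^{-1} = 1/2.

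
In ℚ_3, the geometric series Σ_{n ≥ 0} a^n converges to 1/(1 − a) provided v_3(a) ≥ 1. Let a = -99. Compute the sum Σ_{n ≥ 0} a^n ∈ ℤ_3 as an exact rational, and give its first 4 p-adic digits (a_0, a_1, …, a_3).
Σ a^n = 1/(1 − a) = 1/100;  first 4 digits = (1, 0, 1, 2)

v_3(a) = 2 ≥ 1, so the series converges in ℤ_3 to 1/(1 − a) = 1/(1 − (-99)) = 1/100. Expand this rational in ℤ_3: compute digits iteratively via d_i = x_i mod 3, x_{i+1} = (x_i − d_i)/3. The first 4 digits are (1, 0, 1, 2).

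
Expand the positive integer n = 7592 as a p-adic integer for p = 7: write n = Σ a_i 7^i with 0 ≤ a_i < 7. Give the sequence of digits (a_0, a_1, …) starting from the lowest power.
(a_0, a_1, …) = (4, 6, 0, 1, 3)

Repeated division by 7 gives the digits low-to-high: 7592 = 4 + 6·7^1 + 1·7^3 + 3·7^4. Digit sequence: (4, 6, 0, 1, 3).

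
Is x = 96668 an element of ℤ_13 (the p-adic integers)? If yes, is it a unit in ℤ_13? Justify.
x ∈ ℤ_13 but not a unit; v_13(x) = 3 > 0

ℤ_13 = {x ∈ ℚ_13 : v_13(x) ≥ 0} and ℤ_13^× = {x ∈ ℤ_13 : v_13(x) = 0}. Here v_13(96668) = v_13(num) − v_13(den) = 3; compare against these criteria.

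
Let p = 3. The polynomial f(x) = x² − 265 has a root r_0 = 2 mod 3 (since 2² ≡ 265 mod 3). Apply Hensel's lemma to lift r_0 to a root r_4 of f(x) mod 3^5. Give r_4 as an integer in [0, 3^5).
r_4 = 47 (mod 243)

Hensel's recurrence: r_{i+1} = r_i − f(r_i)·(f′(r_i))^{-1} mod 3^{i+2}, with f′(x) = 2x. Iterate:
  r_0 = 2 (mod 3)
  r_1 = 2 (mod 9)
  r_2 = 20 (mod 27)
  r_3 = 47 (mod 81)
  r_4 = 47 (mod 243)
Final: r_4 = 47, and one checks f(r_4) ≡ 0 mod 3^5.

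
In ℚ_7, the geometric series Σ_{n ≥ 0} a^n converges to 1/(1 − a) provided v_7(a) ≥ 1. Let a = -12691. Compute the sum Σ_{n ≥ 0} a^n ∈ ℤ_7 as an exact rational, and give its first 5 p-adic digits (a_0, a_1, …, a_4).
Σ a^n = 1/(1 − a) = 1/12692;  first 5 digits = (1, 0, 0, 5, 1)

v_7(a) = 3 ≥ 1, so the series converges in ℤ_7 to 1/(1 − a) = 1/(1 − (-12691)) = 1/12692. Expand this rational in ℤ_7: compute digits iteratively via d_i = x_i mod 7, x_{i+1} = (x_i − d_i)/7. The first 5 digits are (1, 0, 0, 5, 1).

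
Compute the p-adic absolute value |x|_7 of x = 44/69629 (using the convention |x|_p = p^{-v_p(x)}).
|44/69629|_7 = 2401

Step 1 — compute v_7(x) by factoring powers of 7 out of the numerator and denominator: v_7(44/69629) = -4. Step 2 — apply |x|_p = p^{-v_p(x)} = 7^{4} = 2401.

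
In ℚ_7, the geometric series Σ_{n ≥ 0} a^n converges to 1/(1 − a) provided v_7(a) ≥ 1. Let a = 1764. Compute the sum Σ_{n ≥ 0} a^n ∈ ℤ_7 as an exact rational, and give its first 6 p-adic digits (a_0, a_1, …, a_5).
Σ a^n = 1/(1 − a) = -1/1763;  first 6 digits = (1, 0, 1, 5, 1, 3)

v_7(a) = 2 ≥ 1, so the series converges in ℤ_7 to 1/(1 − a) = 1/(1 − 1764) = -1/1763. Expand this rational in ℤ_7: compute digits iteratively via d_i = x_i mod 7, x_{i+1} = (x_i − d_i)/7. The first 6 digits are (1, 0, 1, 5, 1, 3).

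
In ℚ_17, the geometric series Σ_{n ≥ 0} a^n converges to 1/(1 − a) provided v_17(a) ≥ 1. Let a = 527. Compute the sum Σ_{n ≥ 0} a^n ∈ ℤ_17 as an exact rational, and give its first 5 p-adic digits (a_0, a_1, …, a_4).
Σ a^n = 1/(1 − a) = -1/526;  first 5 digits = (1, 14, 10, 12, 0)

v_17(a) = 1 ≥ 1, so the series converges in ℤ_17 to 1/(1 − a) = 1/(1 − 527) = -1/526. Expand this rational in ℤ_17: compute digits iteratively via d_i = x_i mod 17, x_{i+1} = (x_i − d_i)/17. The first 5 digits are (1, 14, 10, 12, 0).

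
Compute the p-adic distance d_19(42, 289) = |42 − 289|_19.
d_19(42, 289) = 1/19

Step 1 — x − y = 42 − 289 = -247. Step 2 — v_19(-247) = 1 (factor: -247 = −(19^1 · 13); the sign does not affect v_p). Step 3 — |x − y|_19 = 19^{-1} = 1/19.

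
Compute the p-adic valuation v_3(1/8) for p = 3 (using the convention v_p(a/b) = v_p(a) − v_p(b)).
v_3(1/8) = 0

Factor powers of 3 from the numerator and denominator of the reduced fraction: 1 = 3^0 · 1 and 8 = 3^0 · 8. Apply v_p(a/b) = v_p(a) − v_p(b): v_3(1/8) = 0 − 0 = 0.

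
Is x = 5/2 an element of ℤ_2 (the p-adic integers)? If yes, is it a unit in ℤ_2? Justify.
x ∉ ℤ_2 (v_2(x) = -1 < 0)

ℤ_2 = {x ∈ ℚ_2 : v_2(x) ≥ 0} and ℤ_2^× = {x ∈ ℤ_2 : v_2(x) = 0}. Here v_2(5/2) = v_2(num) − v_2(den) = -1; compare against these criteria.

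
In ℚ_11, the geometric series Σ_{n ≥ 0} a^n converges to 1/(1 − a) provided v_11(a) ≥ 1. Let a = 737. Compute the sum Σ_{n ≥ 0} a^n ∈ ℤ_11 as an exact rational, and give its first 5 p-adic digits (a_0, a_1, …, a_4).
Σ a^n = 1/(1 − a) = -1/736;  first 5 digits = (1, 1, 7, 2, 1)

v_11(a) = 1 ≥ 1, so the series converges in ℤ_11 to 1/(1 − a) = 1/(1 − 737) = -1/736. Expand this rational in ℤ_11: compute digits iteratively via d_i = x_i mod 11, x_{i+1} = (x_i − d_i)/11. The first 5 digits are (1, 1, 7, 2, 1).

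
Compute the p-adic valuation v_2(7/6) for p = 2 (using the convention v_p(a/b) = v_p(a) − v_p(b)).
v_2(7/6) = -1

Factor powers of 2 from the numerator and denominator of the reduced fraction: 7 = 2^0 · 7 and 6 = 2^1 · 3. Apply v_p(a/b) = v_p(a) − v_p(b): v_2(7/6) = 0 − 1 = -1.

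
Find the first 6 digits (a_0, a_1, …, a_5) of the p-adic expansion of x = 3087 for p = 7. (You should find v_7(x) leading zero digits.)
(a_0, …, a_5) = (0, 0, 0, 2, 1, 0)

v_7(3087) = 3, so a_0 = ... = a_2 = 0. Factor out: x = 7^3 · u with u = 9 a unit in ℤ_7. Expand u iteratively via a_{v+i} = u_i mod 7, u_{i+1} = (u_i − a_{v+i})/7:
  u_0 = 9;  a_3 = 2;  u_1 = (u_0 − 2)/7 = 1
  u_1 = 1;  a_4 = 1;  u_2 = (u_1 − 1)/7 = 0
  u_2 = 0;  a_5 = 0;  u_3 = (u_2 − 0)/7 = 0
Digits: (0, 0, 0, 2, 1, 0).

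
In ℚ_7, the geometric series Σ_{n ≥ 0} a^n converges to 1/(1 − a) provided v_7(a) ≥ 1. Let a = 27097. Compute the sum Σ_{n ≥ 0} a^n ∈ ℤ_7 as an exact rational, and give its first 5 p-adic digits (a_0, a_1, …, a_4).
Σ a^n = 1/(1 − a) = -1/27096;  first 5 digits = (1, 0, 0, 2, 4)

v_7(a) = 3 ≥ 1, so the series converges in ℤ_7 to 1/(1 − a) = 1/(1 − 27097) = -1/27096. Expand this rational in ℤ_7: compute digits iteratively via d_i = x_i mod 7, x_{i+1} = (x_i − d_i)/7. The first 5 digits are (1, 0, 0, 2, 4).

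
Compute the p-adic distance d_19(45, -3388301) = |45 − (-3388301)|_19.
d_19(45, -3388301) = 1/130321

Step 1 — x − y = 45 − (-3388301) = 3388346. Step 2 — v_19(3388346) = 4 (factor: 3388346 = (19^4 · 26); the sign does not affect v_p). Step 3 — |x − y|_19 = 19^{-4} = 1/130321.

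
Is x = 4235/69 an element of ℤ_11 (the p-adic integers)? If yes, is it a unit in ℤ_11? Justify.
x ∈ ℤ_11 but not a unit; v_11(x) = 2 > 0

ℤ_11 = {x ∈ ℚ_11 : v_11(x) ≥ 0} and ℤ_11^× = {x ∈ ℤ_11 : v_11(x) = 0}. Here v_11(4235/69) = v_11(num) − v_11(den) = 2; compare against these criteria.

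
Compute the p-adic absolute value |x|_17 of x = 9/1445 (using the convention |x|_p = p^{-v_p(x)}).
|9/1445|_17 = 289

Step 1 — compute v_17(x) by factoring powers of 17 out of the numerator and denominator: v_17(9/1445) = -2. Step 2 — apply |x|_p = p^{-v_p(x)} = 17^{2} = 289.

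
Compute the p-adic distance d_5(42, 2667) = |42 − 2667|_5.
d_5(42, 2667) = 1/125

Step 1 — x − y = 42 − 2667 = -2625. Step 2 — v_5(-2625) = 3 (factor: -2625 = −(5^3 · 21); the sign does not affect v_p). Step 3 — |x − y|_5 = 5^{-3} = 1/125.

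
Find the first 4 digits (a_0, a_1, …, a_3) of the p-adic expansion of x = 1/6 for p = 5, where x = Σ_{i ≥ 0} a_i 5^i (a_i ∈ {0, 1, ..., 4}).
(a_0, …, a_3) = (1, 4, 0, 4)

v_5(1/6) = 0 (numerator and denominator both coprime to 5), so x ∈ ℤ_5^×. Compute digits iteratively via a_i = x_i mod 5, x_{i+1} = (x_i − a_i)/5, with x_0 = x:
  x_0 = 1/6;  a_0 = 1;  x_1 = (x_0 − 1)/5 = -1/6
  x_1 = -1/6;  a_1 = 4;  x_2 = (x_1 − 4)/5 = -5/6
  x_2 = -5/6;  a_2 = 0;  x_3 = (x_2 − 0)/5 = -1/6
  x_3 = -1/6;  a_3 = 4;  x_4 = (x_3 − 4)/5 = -5/6
Digits: (1, 4, 0, 4).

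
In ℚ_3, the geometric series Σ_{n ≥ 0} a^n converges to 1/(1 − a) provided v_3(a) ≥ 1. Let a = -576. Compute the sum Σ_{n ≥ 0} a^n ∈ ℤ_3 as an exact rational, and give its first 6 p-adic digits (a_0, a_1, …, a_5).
Σ a^n = 1/(1 − a) = 1/577;  first 6 digits = (1, 0, 2, 2, 2, 0)

v_3(a) = 2 ≥ 1, so the series converges in ℤ_3 to 1/(1 − a) = 1/(1 − (-576)) = 1/577. Expand this rational in ℤ_3: compute digits iteratively via d_i = x_i mod 3, x_{i+1} = (x_i − d_i)/3. The first 6 digits are (1, 0, 2, 2, 2, 0).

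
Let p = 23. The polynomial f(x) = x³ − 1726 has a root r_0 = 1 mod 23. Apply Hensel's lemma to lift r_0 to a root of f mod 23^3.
r_2 = 10627 (mod 12167)

Hensel: r_{i+1} = r_i − f(r_i)/f′(r_i) mod 23^{i+2}, where f′(x) = 3x². Iterate:
  r_0 = 1 (mod 23)
  r_1 = 47 (mod 529)
  r_2 = 10627 (mod 12167)
Final: r = 10627 with f(r) ≡ 0 mod 23^3.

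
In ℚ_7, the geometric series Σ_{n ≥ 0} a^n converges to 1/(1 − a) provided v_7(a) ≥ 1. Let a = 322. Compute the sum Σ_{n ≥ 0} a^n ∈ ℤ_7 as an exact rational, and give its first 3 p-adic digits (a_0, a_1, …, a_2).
Σ a^n = 1/(1 − a) = -1/321;  first 3 digits = (1, 4, 1)

v_7(a) = 1 ≥ 1, so the series converges in ℤ_7 to 1/(1 − a) = 1/(1 − 322) = -1/321. Expand this rational in ℤ_7: compute digits iteratively via d_i = x_i mod 7, x_{i+1} = (x_i − d_i)/7. The first 3 digits are (1, 4, 1).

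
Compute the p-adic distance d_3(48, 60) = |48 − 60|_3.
d_3(48, 60) = 1/3

Step 1 — x − y = 48 − 60 = -12. Step 2 — v_3(-12) = 1 (factor: -12 = −(3^1 · 4); the sign does not affect v_p). Step 3 — |x − y|_3 = 3^{-1} = 1/3.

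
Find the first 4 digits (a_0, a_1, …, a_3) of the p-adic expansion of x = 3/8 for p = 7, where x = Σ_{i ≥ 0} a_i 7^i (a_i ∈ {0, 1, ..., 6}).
(a_0, …, a_3) = (3, 4, 2, 4)

v_7(3/8) = 0 (numerator and denominator both coprime to 7), so x ∈ ℤ_7^×. Compute digits iteratively via a_i = x_i mod 7, x_{i+1} = (x_i − a_i)/7, with x_0 = x:
  x_0 = 3/8;  a_0 = 3;  x_1 = (x_0 − 3)/7 = -3/8
  x_1 = -3/8;  a_1 = 4;  x_2 = (x_1 − 4)/7 = -5/8
  x_2 = -5/8;  a_2 = 2;  x_3 = (x_2 − 2)/7 = -3/8
  x_3 = -3/8;  a_3 = 4;  x_4 = (x_3 − 4)/7 = -5/8
Digits: (3, 4, 2, 4).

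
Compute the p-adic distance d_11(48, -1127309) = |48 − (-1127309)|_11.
d_11(48, -1127309) = 1/161051

Step 1 — x − y = 48 − (-1127309) = 1127357. Step 2 — v_11(1127357) = 5 (factor: 1127357 = (11^5 · 7); the sign does not affect v_p). Step 3 — |x − y|_11 = 11^{-5} = 1/161051.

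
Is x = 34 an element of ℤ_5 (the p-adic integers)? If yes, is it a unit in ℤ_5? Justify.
x ∈ ℤ_5^× (unit); v_5(x) = 0

ℤ_5 = {x ∈ ℚ_5 : v_5(x) ≥ 0} and ℤ_5^× = {x ∈ ℤ_5 : v_5(x) = 0}. Here v_5(34) = v_5(num) − v_5(den) = 0; compare against these criteria.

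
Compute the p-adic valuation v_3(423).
v_3(423) = 2

v_3(n) is the largest exponent k such that 3^k divides n. Factor out: 423 = 3^2 · 47. (Sign doesn't affect v_p.) So v_3(423) = 2.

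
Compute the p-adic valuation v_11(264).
v_11(264) = 1

v_11(n) is the largest exponent k such that 11^k divides n. Factor out: 264 = 11^1 · 24. (Sign doesn't affect v_p.) So v_11(264) = 1.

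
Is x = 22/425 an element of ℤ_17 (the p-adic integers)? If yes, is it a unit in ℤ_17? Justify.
x ∉ ℤ_17 (v_17(x) = -1 < 0)

ℤ_17 = {x ∈ ℚ_17 : v_17(x) ≥ 0} and ℤ_17^× = {x ∈ ℤ_17 : v_17(x) = 0}. Here v_17(22/425) = v_17(num) − v_17(den) = -1; compare against these criteria.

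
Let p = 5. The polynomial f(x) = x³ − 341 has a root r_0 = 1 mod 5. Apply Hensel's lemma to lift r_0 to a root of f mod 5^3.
r_2 = 6 (mod 125)

Hensel: r_{i+1} = r_i − f(r_i)/f′(r_i) mod 5^{i+2}, where f′(x) = 3x². Iterate:
  r_0 = 1 (mod 5)
  r_1 = 6 (mod 25)
  r_2 = 6 (mod 125)
Final: r = 6 with f(r) ≡ 0 mod 5^3.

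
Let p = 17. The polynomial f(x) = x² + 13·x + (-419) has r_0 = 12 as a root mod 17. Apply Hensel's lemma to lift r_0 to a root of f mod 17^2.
r_1 = 148 (mod 289)

Hensel: r_{i+1} = r_i − f(r_i)·(f′(r_i))^{-1} mod 17^{i+2}, f′(x) = 2x + 13. Iterate:
  r_0 = 12 (mod 17)
  r_1 = 148 (mod 289)
Final: r = 148 satisfies f(r) ≡ 0 mod 17^2.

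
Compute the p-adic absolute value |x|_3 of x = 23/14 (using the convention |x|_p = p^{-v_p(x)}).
|23/14|_3 = 1

Step 1 — compute v_3(x) by factoring powers of 3 out of the numerator and denominator: v_3(23/14) = 0. Step 2 — apply |x|_p = p^{-v_p(x)} = 3^{0} = 1.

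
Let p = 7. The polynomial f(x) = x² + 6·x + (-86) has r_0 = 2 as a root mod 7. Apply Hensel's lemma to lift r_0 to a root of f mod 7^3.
r_2 = 107 (mod 343)

Hensel: r_{i+1} = r_i − f(r_i)·(f′(r_i))^{-1} mod 7^{i+2}, f′(x) = 2x + 6. Iterate:
  r_0 = 2 (mod 7)
  r_1 = 9 (mod 49)
  r_2 = 107 (mod 343)
Final: r = 107 satisfies f(r) ≡ 0 mod 7^3.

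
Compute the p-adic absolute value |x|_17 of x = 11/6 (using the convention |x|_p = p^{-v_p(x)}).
|11/6|_17 = 1

Step 1 — compute v_17(x) by factoring powers of 17 out of the numerator and denominator: v_17(11/6) = 0. Step 2 — apply |x|_p = p^{-v_p(x)} = 17^{0} = 1.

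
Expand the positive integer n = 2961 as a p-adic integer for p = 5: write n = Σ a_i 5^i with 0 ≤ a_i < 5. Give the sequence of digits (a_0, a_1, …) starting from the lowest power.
(a_0, a_1, …) = (1, 2, 3, 3, 4)

Repeated division by 5 gives the digits low-to-high: 2961 = 1 + 2·5^1 + 3·5^2 + 3·5^3 + 4·5^4. Digit sequence: (1, 2, 3, 3, 4).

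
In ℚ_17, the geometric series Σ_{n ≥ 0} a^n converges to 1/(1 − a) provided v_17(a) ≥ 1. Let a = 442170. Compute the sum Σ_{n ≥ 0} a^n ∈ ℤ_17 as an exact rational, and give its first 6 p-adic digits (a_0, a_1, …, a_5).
Σ a^n = 1/(1 − a) = -1/442169;  first 6 digits = (1, 0, 0, 5, 5, 0)

v_17(a) = 3 ≥ 1, so the series converges in ℤ_17 to 1/(1 − a) = 1/(1 − 442170) = -1/442169. Expand this rational in ℤ_17: compute digits iteratively via d_i = x_i mod 17, x_{i+1} = (x_i − d_i)/17. The first 6 digits are (1, 0, 0, 5, 5, 0).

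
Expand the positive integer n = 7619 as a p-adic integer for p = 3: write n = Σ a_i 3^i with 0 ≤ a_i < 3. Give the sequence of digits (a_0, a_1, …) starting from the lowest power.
(a_0, a_1, …) = (2, 1, 0, 0, 1, 1, 1, 0, 1)

Repeated division by 3 gives the digits low-to-high: 7619 = 2 + 1·3^1 + 1·3^4 + 1·3^5 + 1·3^6 + 1·3^8. Digit sequence: (2, 1, 0, 0, 1, 1, 1, 0, 1).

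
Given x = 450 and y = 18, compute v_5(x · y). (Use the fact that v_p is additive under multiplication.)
v_5(8100) = 2

v_p(x) = 2 (factor: 450 = 5^2 · 18); v_p(y) = 0 (factor: 18 = 5^0 · 18). Additivity: v_p(xy) = v_p(x) + v_p(y) = 2 + 0 = 2. (Direct check: xy = 8100 = 5^2 · (324).)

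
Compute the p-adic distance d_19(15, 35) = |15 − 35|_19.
d_19(15, 35) = 1

Step 1 — x − y = 15 − 35 = -20. Step 2 — v_19(-20) = 0 (factor: -20 = −(19^0 · 20); the sign does not affect v_p). Step 3 — |x − y|_19 = 19^{0} = 1.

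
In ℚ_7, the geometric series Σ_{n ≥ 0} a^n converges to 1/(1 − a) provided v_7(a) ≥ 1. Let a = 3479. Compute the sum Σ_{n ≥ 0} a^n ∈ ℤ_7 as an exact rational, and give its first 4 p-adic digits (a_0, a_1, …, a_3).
Σ a^n = 1/(1 − a) = -1/3478;  first 4 digits = (1, 0, 1, 3)

v_7(a) = 2 ≥ 1, so the series converges in ℤ_7 to 1/(1 − a) = 1/(1 − 3479) = -1/3478. Expand this rational in ℤ_7: compute digits iteratively via d_i = x_i mod 7, x_{i+1} = (x_i − d_i)/7. The first 4 digits are (1, 0, 1, 3).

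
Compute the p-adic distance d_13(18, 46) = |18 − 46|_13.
d_13(18, 46) = 1

Step 1 — x − y = 18 − 46 = -28. Step 2 — v_13(-28) = 0 (factor: -28 = −(13^0 · 28); the sign does not affect v_p). Step 3 — |x − y|_13 = 13^{0} = 1.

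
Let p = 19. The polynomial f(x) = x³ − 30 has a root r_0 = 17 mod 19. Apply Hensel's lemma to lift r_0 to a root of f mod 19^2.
r_1 = 302 (mod 361)

Hensel: r_{i+1} = r_i − f(r_i)/f′(r_i) mod 19^{i+2}, where f′(x) = 3x². Iterate:
  r_0 = 17 (mod 19)
  r_1 = 302 (mod 361)
Final: r = 302 with f(r) ≡ 0 mod 19^2.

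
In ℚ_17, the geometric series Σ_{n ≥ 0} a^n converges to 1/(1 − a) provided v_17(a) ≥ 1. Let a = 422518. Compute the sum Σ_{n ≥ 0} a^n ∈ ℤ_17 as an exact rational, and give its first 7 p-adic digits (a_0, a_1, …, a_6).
Σ a^n = 1/(1 − a) = -1/422517;  first 7 digits = (1, 0, 0, 1, 5, 0, 1)

v_17(a) = 3 ≥ 1, so the series converges in ℤ_17 to 1/(1 − a) = 1/(1 − 422518) = -1/422517. Expand this rational in ℤ_17: compute digits iteratively via d_i = x_i mod 17, x_{i+1} = (x_i − d_i)/17. The first 7 digits are (1, 0, 0, 1, 5, 0, 1).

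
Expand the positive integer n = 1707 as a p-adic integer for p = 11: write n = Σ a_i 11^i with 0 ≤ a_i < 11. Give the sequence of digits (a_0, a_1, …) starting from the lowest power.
(a_0, a_1, …) = (2, 1, 3, 1)

Repeated division by 11 gives the digits low-to-high: 1707 = 2 + 1·11^1 + 3·11^2 + 1·11^3. Digit sequence: (2, 1, 3, 1).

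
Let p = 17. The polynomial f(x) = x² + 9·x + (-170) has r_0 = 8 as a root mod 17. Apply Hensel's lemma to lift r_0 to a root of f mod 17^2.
r_1 = 229 (mod 289)

Hensel: r_{i+1} = r_i − f(r_i)·(f′(r_i))^{-1} mod 17^{i+2}, f′(x) = 2x + 9. Iterate:
  r_0 = 8 (mod 17)
  r_1 = 229 (mod 289)
Final: r = 229 satisfies f(r) ≡ 0 mod 17^2.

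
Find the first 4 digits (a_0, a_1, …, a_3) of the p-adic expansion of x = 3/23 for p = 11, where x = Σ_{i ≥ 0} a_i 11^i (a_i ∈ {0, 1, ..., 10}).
(a_0, …, a_3) = (3, 5, 0, 10)

v_11(3/23) = 0 (numerator and denominator both coprime to 11), so x ∈ ℤ_11^×. Compute digits iteratively via a_i = x_i mod 11, x_{i+1} = (x_i − a_i)/11, with x_0 = x:
  x_0 = 3/23;  a_0 = 3;  x_1 = (x_0 − 3)/11 = -6/23
  x_1 = -6/23;  a_1 = 5;  x_2 = (x_1 − 5)/11 = -11/23
  x_2 = -11/23;  a_2 = 0;  x_3 = (x_2 − 0)/11 = -1/23
  x_3 = -1/23;  a_3 = 10;  x_4 = (x_3 − 10)/11 = -21/23
Digits: (3, 5, 0, 10).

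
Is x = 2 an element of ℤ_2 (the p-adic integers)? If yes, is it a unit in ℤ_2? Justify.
x ∈ ℤ_2 but not a unit; v_2(x) = 1 > 0

ℤ_2 = {x ∈ ℚ_2 : v_2(x) ≥ 0} and ℤ_2^× = {x ∈ ℤ_2 : v_2(x) = 0}. Here v_2(2) = v_2(num) − v_2(den) = 1; compare against these criteria.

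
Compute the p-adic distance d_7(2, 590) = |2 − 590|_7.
d_7(2, 590) = 1/49

Step 1 — x − y = 2 − 590 = -588. Step 2 — v_7(-588) = 2 (factor: -588 = −(7^2 · 12); the sign does not affect v_p). Step 3 — |x − y|_7 = 7^{-2} = 1/49.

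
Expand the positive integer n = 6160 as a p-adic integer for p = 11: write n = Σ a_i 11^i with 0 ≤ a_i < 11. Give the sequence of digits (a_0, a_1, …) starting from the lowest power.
(a_0, a_1, …) = (0, 10, 6, 4)

Repeated division by 11 gives the digits low-to-high: 6160 = 10·11^1 + 6·11^2 + 4·11^3. Digit sequence: (0, 10, 6, 4).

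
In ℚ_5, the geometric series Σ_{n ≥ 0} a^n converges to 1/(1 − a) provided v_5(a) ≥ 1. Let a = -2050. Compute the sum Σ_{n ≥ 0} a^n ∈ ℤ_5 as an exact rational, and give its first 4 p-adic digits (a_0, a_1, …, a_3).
Σ a^n = 1/(1 − a) = 1/2051;  first 4 digits = (1, 0, 3, 3)

v_5(a) = 2 ≥ 1, so the series converges in ℤ_5 to 1/(1 − a) = 1/(1 − (-2050)) = 1/2051. Expand this rational in ℤ_5: compute digits iteratively via d_i = x_i mod 5, x_{i+1} = (x_i − d_i)/5. The first 4 digits are (1, 0, 3, 3).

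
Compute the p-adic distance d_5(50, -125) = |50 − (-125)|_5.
d_5(50, -125) = 1/25

Step 1 — x − y = 50 − (-125) = 175. Step 2 — v_5(175) = 2 (factor: 175 = (5^2 · 7); the sign does not affect v_p). Step 3 — |x − y|_5 = 5^{-2} = 1/25.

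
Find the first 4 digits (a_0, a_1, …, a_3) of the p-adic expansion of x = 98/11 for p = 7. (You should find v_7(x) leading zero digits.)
(a_0, …, a_3) = (0, 0, 4, 2)

v_7(98/11) = 2, so a_0 = ... = a_1 = 0. Factor out: x = 7^2 · u with u = 2/11 a unit in ℤ_7. Expand u iteratively via a_{v+i} = u_i mod 7, u_{i+1} = (u_i − a_{v+i})/7:
  u_0 = 2/11;  a_2 = 4;  u_1 = (u_0 − 4)/7 = -6/11
  u_1 = -6/11;  a_3 = 2;  u_2 = (u_1 − 2)/7 = -4/11
Digits: (0, 0, 4, 2).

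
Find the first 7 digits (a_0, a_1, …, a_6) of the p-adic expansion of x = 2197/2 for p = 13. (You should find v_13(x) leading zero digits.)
(a_0, …, a_6) = (0, 0, 0, 7, 6, 6, 6)

v_13(2197/2) = 3, so a_0 = ... = a_2 = 0. Factor out: x = 13^3 · u with u = 1/2 a unit in ℤ_13. Expand u iteratively via a_{v+i} = u_i mod 13, u_{i+1} = (u_i − a_{v+i})/13:
  u_0 = 1/2;  a_3 = 7;  u_1 = (u_0 − 7)/13 = -1/2
  u_1 = -1/2;  a_4 = 6;  u_2 = (u_1 − 6)/13 = -1/2
  u_2 = -1/2;  a_5 = 6;  u_3 = (u_2 − 6)/13 = -1/2
  u_3 = -1/2;  a_6 = 6;  u_4 = (u_3 − 6)/13 = -1/2
Digits: (0, 0, 0, 7, 6, 6, 6).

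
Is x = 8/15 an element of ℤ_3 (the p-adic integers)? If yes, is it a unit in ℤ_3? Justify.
x ∉ ℤ_3 (v_3(x) = -1 < 0)

ℤ_3 = {x ∈ ℚ_3 : v_3(x) ≥ 0} and ℤ_3^× = {x ∈ ℤ_3 : v_3(x) = 0}. Here v_3(8/15) = v_3(num) − v_3(den) = -1; compare against these criteria.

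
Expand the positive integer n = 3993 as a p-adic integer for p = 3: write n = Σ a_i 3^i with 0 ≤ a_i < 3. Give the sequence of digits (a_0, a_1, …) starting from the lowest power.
(a_0, a_1, …) = (0, 2, 2, 0, 1, 1, 2, 1)

Repeated division by 3 gives the digits low-to-high: 3993 = 2·3^1 + 2·3^2 + 1·3^4 + 1·3^5 + 2·3^6 + 1·3^7. Digit sequence: (0, 2, 2, 0, 1, 1, 2, 1).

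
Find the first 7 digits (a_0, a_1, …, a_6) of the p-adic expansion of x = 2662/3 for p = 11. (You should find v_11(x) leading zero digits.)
(a_0, …, a_6) = (0, 0, 0, 8, 3, 7, 3)

v_11(2662/3) = 3, so a_0 = ... = a_2 = 0. Factor out: x = 11^3 · u with u = 2/3 a unit in ℤ_11. Expand u iteratively via a_{v+i} = u_i mod 11, u_{i+1} = (u_i − a_{v+i})/11:
  u_0 = 2/3;  a_3 = 8;  u_1 = (u_0 − 8)/11 = -2/3
  u_1 = -2/3;  a_4 = 3;  u_2 = (u_1 − 3)/11 = -1/3
  u_2 = -1/3;  a_5 = 7;  u_3 = (u_2 − 7)/11 = -2/3
  u_3 = -2/3;  a_6 = 3;  u_4 = (u_3 − 3)/11 = -1/3
Digits: (0, 0, 0, 8, 3, 7, 3).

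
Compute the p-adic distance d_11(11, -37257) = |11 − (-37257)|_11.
d_11(11, -37257) = 1/1331

Step 1 — x − y = 11 − (-37257) = 37268. Step 2 — v_11(37268) = 3 (factor: 37268 = (11^3 · 28); the sign does not affect v_p). Step 3 — |x − y|_11 = 11^{-3} = 1/1331.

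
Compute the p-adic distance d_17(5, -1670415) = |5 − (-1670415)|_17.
d_17(5, -1670415) = 1/83521

Step 1 — x − y = 5 − (-1670415) = 1670420. Step 2 — v_17(1670420) = 4 (factor: 1670420 = (17^4 · 20); the sign does not affect v_p). Step 3 — |x − y|_17 = 17^{-4} = 1/83521.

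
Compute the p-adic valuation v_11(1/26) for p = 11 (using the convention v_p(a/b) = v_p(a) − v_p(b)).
v_11(1/26) = 0

Factor powers of 11 from the numerator and denominator of the reduced fraction: 1 = 11^0 · 1 and 26 = 11^0 · 26. Apply v_p(a/b) = v_p(a) − v_p(b): v_11(1/26) = 0 − 0 = 0.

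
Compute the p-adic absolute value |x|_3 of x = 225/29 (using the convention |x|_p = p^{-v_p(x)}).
|225/29|_3 = 1/9

Step 1 — compute v_3(x) by factoring powers of 3 out of the numerator and denominator: v_3(225/29) = 2. Step 2 — apply |x|_p = p^{-v_p(x)} = 3^{-2} = 1/9.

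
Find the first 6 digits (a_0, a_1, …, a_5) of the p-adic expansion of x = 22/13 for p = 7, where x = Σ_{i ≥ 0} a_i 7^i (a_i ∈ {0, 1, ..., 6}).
(a_0, …, a_5) = (6, 1, 3, 6, 5, 4)

v_7(22/13) = 0 (numerator and denominator both coprime to 7), so x ∈ ℤ_7^×. Compute digits iteratively via a_i = x_i mod 7, x_{i+1} = (x_i − a_i)/7, with x_0 = x:
  x_0 = 22/13;  a_0 = 6;  x_1 = (x_0 − 6)/7 = -8/13
  x_1 = -8/13;  a_1 = 1;  x_2 = (x_1 − 1)/7 = -3/13
  x_2 = -3/13;  a_2 = 3;  x_3 = (x_2 − 3)/7 = -6/13
  x_3 = -6/13;  a_3 = 6;  x_4 = (x_3 − 6)/7 = -12/13
  x_4 = -12/13;  a_4 = 5;  x_5 = (x_4 − 5)/7 = -11/13
  x_5 = -11/13;  a_5 = 4;  x_6 = (x_5 − 4)/7 = -9/13
Digits: (6, 1, 3, 6, 5, 4).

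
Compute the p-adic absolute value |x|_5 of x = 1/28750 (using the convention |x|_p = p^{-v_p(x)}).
|1/28750|_5 = 625

Step 1 — compute v_5(x) by factoring powers of 5 out of the numerator and denominator: v_5(1/28750) = -4. Step 2 — apply |x|_p = p^{-v_p(x)} = 5^{4} = 625.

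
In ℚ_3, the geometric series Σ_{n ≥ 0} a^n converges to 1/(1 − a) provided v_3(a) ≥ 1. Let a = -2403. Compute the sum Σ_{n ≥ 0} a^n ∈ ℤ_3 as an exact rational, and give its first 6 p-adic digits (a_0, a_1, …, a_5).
Σ a^n = 1/(1 − a) = 1/2404;  first 6 digits = (1, 0, 0, 1, 0, 2)

v_3(a) = 3 ≥ 1, so the series converges in ℤ_3 to 1/(1 − a) = 1/(1 − (-2403)) = 1/2404. Expand this rational in ℤ_3: compute digits iteratively via d_i = x_i mod 3, x_{i+1} = (x_i − d_i)/3. The first 6 digits are (1, 0, 0, 1, 0, 2).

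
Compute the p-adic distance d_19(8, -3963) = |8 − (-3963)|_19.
d_19(8, -3963) = 1/361

Step 1 — x − y = 8 − (-3963) = 3971. Step 2 — v_19(3971) = 2 (factor: 3971 = (19^2 · 11); the sign does not affect v_p). Step 3 — |x − y|_19 = 19^{-2} = 1/361.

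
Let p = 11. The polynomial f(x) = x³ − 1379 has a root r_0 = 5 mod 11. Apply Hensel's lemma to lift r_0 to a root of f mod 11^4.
r_3 = 6154 (mod 14641)

Hensel: r_{i+1} = r_i − f(r_i)/f′(r_i) mod 11^{i+2}, where f′(x) = 3x². Iterate:
  r_0 = 5 (mod 11)
  r_1 = 104 (mod 121)
  r_2 = 830 (mod 1331)
  r_3 = 6154 (mod 14641)
Final: r = 6154 with f(r) ≡ 0 mod 11^4.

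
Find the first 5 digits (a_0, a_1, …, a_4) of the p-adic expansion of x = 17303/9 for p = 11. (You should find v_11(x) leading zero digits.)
(a_0, …, a_4) = (0, 0, 0, 10, 9)

v_11(17303/9) = 3, so a_0 = ... = a_2 = 0. Factor out: x = 11^3 · u with u = 13/9 a unit in ℤ_11. Expand u iteratively via a_{v+i} = u_i mod 11, u_{i+1} = (u_i − a_{v+i})/11:
  u_0 = 13/9;  a_3 = 10;  u_1 = (u_0 − 10)/11 = -7/9
  u_1 = -7/9;  a_4 = 9;  u_2 = (u_1 − 9)/11 = -8/9
Digits: (0, 0, 0, 10, 9).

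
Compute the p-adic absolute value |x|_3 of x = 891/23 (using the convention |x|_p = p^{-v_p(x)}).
|891/23|_3 = 1/81

Step 1 — compute v_3(x) by factoring powers of 3 out of the numerator and denominator: v_3(891/23) = 4. Step 2 — apply |x|_p = p^{-v_p(x)} = 3^{-4} = 1/81.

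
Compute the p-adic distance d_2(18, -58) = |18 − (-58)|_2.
d_2(18, -58) = 1/4

Step 1 — x − y = 18 − (-58) = 76. Step 2 — v_2(76) = 2 (factor: 76 = (2^2 · 19); the sign does not affect v_p). Step 3 — |x − y|_2 = 2^{-2} = 1/4.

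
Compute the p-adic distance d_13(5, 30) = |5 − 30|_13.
d_13(5, 30) = 1

Step 1 — x − y = 5 − 30 = -25. Step 2 — v_13(-25) = 0 (factor: -25 = −(13^0 · 25); the sign does not affect v_p). Step 3 — |x − y|_13 = 13^{0} = 1.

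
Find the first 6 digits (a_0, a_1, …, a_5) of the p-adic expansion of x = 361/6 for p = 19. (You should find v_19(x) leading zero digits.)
(a_0, …, a_5) = (0, 0, 16, 15, 15, 15)

v_19(361/6) = 2, so a_0 = ... = a_1 = 0. Factor out: x = 19^2 · u with u = 1/6 a unit in ℤ_19. Expand u iteratively via a_{v+i} = u_i mod 19, u_{i+1} = (u_i − a_{v+i})/19:
  u_0 = 1/6;  a_2 = 16;  u_1 = (u_0 − 16)/19 = -5/6
  u_1 = -5/6;  a_3 = 15;  u_2 = (u_1 − 15)/19 = -5/6
  u_2 = -5/6;  a_4 = 15;  u_3 = (u_2 − 15)/19 = -5/6
  u_3 = -5/6;  a_5 = 15;  u_4 = (u_3 − 15)/19 = -5/6
Digits: (0, 0, 16, 15, 15, 15).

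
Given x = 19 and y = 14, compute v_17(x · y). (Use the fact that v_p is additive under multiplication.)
v_17(266) = 0

v_p(x) = 0 (factor: 19 = 17^0 · 19); v_p(y) = 0 (factor: 14 = 17^0 · 14). Additivity: v_p(xy) = v_p(x) + v_p(y) = 0 + 0 = 0. (Direct check: xy = 266 = 17^0 · (266).)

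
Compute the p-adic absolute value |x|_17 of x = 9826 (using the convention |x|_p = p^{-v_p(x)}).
|9826|_17 = 1/4913

Step 1 — compute v_17(x) by factoring powers of 17 out of the numerator and denominator: v_17(9826) = 3. Step 2 — apply |x|_p = p^{-v_p(x)} = 17^{-3} = 1/4913.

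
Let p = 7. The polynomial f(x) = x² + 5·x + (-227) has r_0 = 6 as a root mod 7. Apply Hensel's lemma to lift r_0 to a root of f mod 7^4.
r_3 = 1644 (mod 2401)

Hensel: r_{i+1} = r_i − f(r_i)·(f′(r_i))^{-1} mod 7^{i+2}, f′(x) = 2x + 5. Iterate:
  r_0 = 6 (mod 7)
  r_1 = 27 (mod 49)
  r_2 = 272 (mod 343)
  r_3 = 1644 (mod 2401)
Final: r = 1644 satisfies f(r) ≡ 0 mod 7^4.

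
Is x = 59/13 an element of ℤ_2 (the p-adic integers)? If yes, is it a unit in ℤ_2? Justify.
x ∈ ℤ_2^× (unit); v_2(x) = 0

ℤ_2 = {x ∈ ℚ_2 : v_2(x) ≥ 0} and ℤ_2^× = {x ∈ ℤ_2 : v_2(x) = 0}. Here v_2(59/13) = v_2(num) − v_2(den) = 0; compare against these criteria.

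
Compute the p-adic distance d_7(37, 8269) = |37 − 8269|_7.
d_7(37, 8269) = 1/343

Step 1 — x − y = 37 − 8269 = -8232. Step 2 — v_7(-8232) = 3 (factor: -8232 = −(7^3 · 24); the sign does not affect v_p). Step 3 — |x − y|_7 = 7^{-3} = 1/343.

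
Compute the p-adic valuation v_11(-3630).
v_11(-3630) = 2

v_11(n) is the largest exponent k such that 11^k divides n. Factor out: -3630 = -11^2 · 30. (Sign doesn't affect v_p.) So v_11(-3630) = 2.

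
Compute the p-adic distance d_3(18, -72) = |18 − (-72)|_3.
d_3(18, -72) = 1/9

Step 1 — x − y = 18 − (-72) = 90. Step 2 — v_3(90) = 2 (factor: 90 = (3^2 · 10); the sign does not affect v_p). Step 3 — |x − y|_3 = 3^{-2} = 1/9.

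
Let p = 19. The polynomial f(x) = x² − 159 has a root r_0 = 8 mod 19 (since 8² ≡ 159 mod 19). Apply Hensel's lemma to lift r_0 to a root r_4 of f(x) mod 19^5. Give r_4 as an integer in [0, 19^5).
r_4 = 1831209 (mod 2476099)

Hensel's recurrence: r_{i+1} = r_i − f(r_i)·(f′(r_i))^{-1} mod 19^{i+2}, with f′(x) = 2x. Iterate:
  r_0 = 8 (mod 19)
  r_1 = 217 (mod 361)
  r_2 = 6715 (mod 6859)
  r_3 = 6715 (mod 130321)
  r_4 = 1831209 (mod 2476099)
Final: r_4 = 1831209, and one checks f(r_4) ≡ 0 mod 19^5.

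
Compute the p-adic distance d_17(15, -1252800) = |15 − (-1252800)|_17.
d_17(15, -1252800) = 1/83521

Step 1 — x − y = 15 − (-1252800) = 1252815. Step 2 — v_17(1252815) = 4 (factor: 1252815 = (17^4 · 15); the sign does not affect v_p). Step 3 — |x − y|_17 = 17^{-4} = 1/83521.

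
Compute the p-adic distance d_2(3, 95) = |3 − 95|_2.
d_2(3, 95) = 1/4

Step 1 — x − y = 3 − 95 = -92. Step 2 — v_2(-92) = 2 (factor: -92 = −(2^2 · 23); the sign does not affect v_p). Step 3 — |x − y|_2 = 2^{-2} = 1/4.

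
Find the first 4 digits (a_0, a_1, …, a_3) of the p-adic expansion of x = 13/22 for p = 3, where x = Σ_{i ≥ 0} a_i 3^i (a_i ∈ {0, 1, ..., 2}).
(a_0, …, a_3) = (1, 0, 2, 0)

v_3(13/22) = 0 (numerator and denominator both coprime to 3), so x ∈ ℤ_3^×. Compute digits iteratively via a_i = x_i mod 3, x_{i+1} = (x_i − a_i)/3, with x_0 = x:
  x_0 = 13/22;  a_0 = 1;  x_1 = (x_0 − 1)/3 = -3/22
  x_1 = -3/22;  a_1 = 0;  x_2 = (x_1 − 0)/3 = -1/22
  x_2 = -1/22;  a_2 = 2;  x_3 = (x_2 − 2)/3 = -15/22
  x_3 = -15/22;  a_3 = 0;  x_4 = (x_3 − 0)/3 = -5/22
Digits: (1, 0, 2, 0).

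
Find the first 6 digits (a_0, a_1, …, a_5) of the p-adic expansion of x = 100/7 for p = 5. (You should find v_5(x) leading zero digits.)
(a_0, …, a_5) = (0, 0, 2, 4, 2, 3)

v_5(100/7) = 2, so a_0 = ... = a_1 = 0. Factor out: x = 5^2 · u with u = 4/7 a unit in ℤ_5. Expand u iteratively via a_{v+i} = u_i mod 5, u_{i+1} = (u_i − a_{v+i})/5:
  u_0 = 4/7;  a_2 = 2;  u_1 = (u_0 − 2)/5 = -2/7
  u_1 = -2/7;  a_3 = 4;  u_2 = (u_1 − 4)/5 = -6/7
  u_2 = -6/7;  a_4 = 2;  u_3 = (u_2 − 2)/5 = -4/7
  u_3 = -4/7;  a_5 = 3;  u_4 = (u_3 − 3)/5 = -5/7
Digits: (0, 0, 2, 4, 2, 3).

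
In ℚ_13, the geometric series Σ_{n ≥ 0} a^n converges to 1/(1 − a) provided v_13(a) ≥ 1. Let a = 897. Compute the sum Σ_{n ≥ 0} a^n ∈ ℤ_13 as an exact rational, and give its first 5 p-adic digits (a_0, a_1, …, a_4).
Σ a^n = 1/(1 − a) = -1/896;  first 5 digits = (1, 4, 8, 1, 9)

v_13(a) = 1 ≥ 1, so the series converges in ℤ_13 to 1/(1 − a) = 1/(1 − 897) = -1/896. Expand this rational in ℤ_13: compute digits iteratively via d_i = x_i mod 13, x_{i+1} = (x_i − d_i)/13. The first 5 digits are (1, 4, 8, 1, 9).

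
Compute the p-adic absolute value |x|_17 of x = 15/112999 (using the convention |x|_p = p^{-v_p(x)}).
|15/112999|_17 = 4913

Step 1 — compute v_17(x) by factoring powers of 17 out of the numerator and denominator: v_17(15/112999) = -3. Step 2 — apply |x|_p = p^{-v_p(x)} = 17^{3} = 4913.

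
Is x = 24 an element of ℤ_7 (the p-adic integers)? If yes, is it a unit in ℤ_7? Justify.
x ∈ ℤ_7^× (unit); v_7(x) = 0

ℤ_7 = {x ∈ ℚ_7 : v_7(x) ≥ 0} and ℤ_7^× = {x ∈ ℤ_7 : v_7(x) = 0}. Here v_7(24) = v_7(num) − v_7(den) = 0; compare against these criteria.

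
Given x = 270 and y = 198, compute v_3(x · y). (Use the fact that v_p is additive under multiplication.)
v_3(53460) = 5

v_p(x) = 3 (factor: 270 = 3^3 · 10); v_p(y) = 2 (factor: 198 = 3^2 · 22). Additivity: v_p(xy) = v_p(x) + v_p(y) = 3 + 2 = 5. (Direct check: xy = 53460 = 3^5 · (220).)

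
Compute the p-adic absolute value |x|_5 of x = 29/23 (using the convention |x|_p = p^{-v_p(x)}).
|29/23|_5 = 1

Step 1 — compute v_5(x) by factoring powers of 5 out of the numerator and denominator: v_5(29/23) = 0. Step 2 — apply |x|_p = p^{-v_p(x)} = 5^{0} = 1.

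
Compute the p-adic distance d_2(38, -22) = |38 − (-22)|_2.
d_2(38, -22) = 1/4

Step 1 — x − y = 38 − (-22) = 60. Step 2 — v_2(60) = 2 (factor: 60 = (2^2 · 15); the sign does not affect v_p). Step 3 — |x − y|_2 = 2^{-2} = 1/4.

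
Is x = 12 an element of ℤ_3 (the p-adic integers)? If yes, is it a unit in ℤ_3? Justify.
x ∈ ℤ_3 but not a unit; v_3(x) = 1 > 0

ℤ_3 = {x ∈ ℚ_3 : v_3(x) ≥ 0} and ℤ_3^× = {x ∈ ℤ_3 : v_3(x) = 0}. Here v_3(12) = v_3(num) − v_3(den) = 1; compare against these criteria.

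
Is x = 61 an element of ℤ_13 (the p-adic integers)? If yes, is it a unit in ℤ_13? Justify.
x ∈ ℤ_13^× (unit); v_13(x) = 0

ℤ_13 = {x ∈ ℚ_13 : v_13(x) ≥ 0} and ℤ_13^× = {x ∈ ℤ_13 : v_13(x) = 0}. Here v_13(61) = v_13(num) − v_13(den) = 0; compare against these criteria.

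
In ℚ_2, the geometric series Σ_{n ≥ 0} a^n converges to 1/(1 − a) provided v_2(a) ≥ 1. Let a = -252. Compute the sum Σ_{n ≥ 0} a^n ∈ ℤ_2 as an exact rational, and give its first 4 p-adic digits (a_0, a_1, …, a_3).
Σ a^n = 1/(1 − a) = 1/253;  first 4 digits = (1, 0, 1, 0)

v_2(a) = 2 ≥ 1, so the series converges in ℤ_2 to 1/(1 − a) = 1/(1 − (-252)) = 1/253. Expand this rational in ℤ_2: compute digits iteratively via d_i = x_i mod 2, x_{i+1} = (x_i − d_i)/2. The first 4 digits are (1, 0, 1, 0).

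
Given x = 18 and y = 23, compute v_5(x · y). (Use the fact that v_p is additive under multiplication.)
v_5(414) = 0

v_p(x) = 0 (factor: 18 = 5^0 · 18); v_p(y) = 0 (factor: 23 = 5^0 · 23). Additivity: v_p(xy) = v_p(x) + v_p(y) = 0 + 0 = 0. (Direct check: xy = 414 = 5^0 · (414).)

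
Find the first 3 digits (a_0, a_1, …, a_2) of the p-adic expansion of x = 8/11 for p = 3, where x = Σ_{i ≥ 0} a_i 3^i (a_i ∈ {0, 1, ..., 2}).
(a_0, …, a_2) = (1, 1, 1)

v_3(8/11) = 0 (numerator and denominator both coprime to 3), so x ∈ ℤ_3^×. Compute digits iteratively via a_i = x_i mod 3, x_{i+1} = (x_i − a_i)/3, with x_0 = x:
  x_0 = 8/11;  a_0 = 1;  x_1 = (x_0 − 1)/3 = -1/11
  x_1 = -1/11;  a_1 = 1;  x_2 = (x_1 − 1)/3 = -4/11
  x_2 = -4/11;  a_2 = 1;  x_3 = (x_2 − 1)/3 = -5/11
Digits: (1, 1, 1).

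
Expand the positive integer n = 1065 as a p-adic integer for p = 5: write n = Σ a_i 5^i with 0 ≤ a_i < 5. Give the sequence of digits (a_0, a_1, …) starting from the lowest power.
(a_0, a_1, …) = (0, 3, 2, 3, 1)

Repeated division by 5 gives the digits low-to-high: 1065 = 3·5^1 + 2·5^2 + 3·5^3 + 1·5^4. Digit sequence: (0, 3, 2, 3, 1).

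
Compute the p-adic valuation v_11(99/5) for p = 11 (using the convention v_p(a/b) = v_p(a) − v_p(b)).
v_11(99/5) = 1

Factor powers of 11 from the numerator and denominator of the reduced fraction: 99 = 11^1 · 9 and 5 = 11^0 · 5. Apply v_p(a/b) = v_p(a) − v_p(b): v_11(99/5) = 1 − 0 = 1.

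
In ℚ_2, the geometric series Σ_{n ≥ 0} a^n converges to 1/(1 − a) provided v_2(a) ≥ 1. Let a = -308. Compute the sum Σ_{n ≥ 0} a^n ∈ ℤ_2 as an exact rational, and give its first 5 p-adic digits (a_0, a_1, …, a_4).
Σ a^n = 1/(1 − a) = 1/309;  first 5 digits = (1, 0, 1, 1, 1)

v_2(a) = 2 ≥ 1, so the series converges in ℤ_2 to 1/(1 − a) = 1/(1 − (-308)) = 1/309. Expand this rational in ℤ_2: compute digits iteratively via d_i = x_i mod 2, x_{i+1} = (x_i − d_i)/2. The first 5 digits are (1, 0, 1, 1, 1).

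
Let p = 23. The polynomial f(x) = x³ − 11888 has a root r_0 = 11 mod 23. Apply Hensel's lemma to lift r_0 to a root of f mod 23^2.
r_1 = 333 (mod 529)

Hensel: r_{i+1} = r_i − f(r_i)/f′(r_i) mod 23^{i+2}, where f′(x) = 3x². Iterate:
  r_0 = 11 (mod 23)
  r_1 = 333 (mod 529)
Final: r = 333 with f(r) ≡ 0 mod 23^2.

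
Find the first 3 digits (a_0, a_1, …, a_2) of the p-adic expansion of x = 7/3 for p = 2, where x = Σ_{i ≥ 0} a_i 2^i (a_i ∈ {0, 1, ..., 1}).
(a_0, …, a_2) = (1, 0, 1)

v_2(7/3) = 0 (numerator and denominator both coprime to 2), so x ∈ ℤ_2^×. Compute digits iteratively via a_i = x_i mod 2, x_{i+1} = (x_i − a_i)/2, with x_0 = x:
  x_0 = 7/3;  a_0 = 1;  x_1 = (x_0 − 1)/2 = 2/3
  x_1 = 2/3;  a_1 = 0;  x_2 = (x_1 − 0)/2 = 1/3
  x_2 = 1/3;  a_2 = 1;  x_3 = (x_2 − 1)/2 = -1/3
Digits: (1, 0, 1).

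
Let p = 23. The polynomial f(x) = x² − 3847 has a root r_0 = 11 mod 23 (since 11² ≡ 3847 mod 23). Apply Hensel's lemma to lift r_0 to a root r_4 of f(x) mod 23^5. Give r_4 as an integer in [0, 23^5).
r_4 = 5398433 (mod 6436343)

Hensel's recurrence: r_{i+1} = r_i − f(r_i)·(f′(r_i))^{-1} mod 23^{i+2}, with f′(x) = 2x. Iterate:
  r_0 = 11 (mod 23)
  r_1 = 517 (mod 529)
  r_2 = 8452 (mod 12167)
  r_3 = 81454 (mod 279841)
  r_4 = 5398433 (mod 6436343)
Final: r_4 = 5398433, and one checks f(r_4) ≡ 0 mod 23^5.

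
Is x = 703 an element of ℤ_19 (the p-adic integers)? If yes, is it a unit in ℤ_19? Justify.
x ∈ ℤ_19 but not a unit; v_19(x) = 1 > 0

ℤ_19 = {x ∈ ℚ_19 : v_19(x) ≥ 0} and ℤ_19^× = {x ∈ ℤ_19 : v_19(x) = 0}. Here v_19(703) = v_19(num) − v_19(den) = 1; compare against these criteria.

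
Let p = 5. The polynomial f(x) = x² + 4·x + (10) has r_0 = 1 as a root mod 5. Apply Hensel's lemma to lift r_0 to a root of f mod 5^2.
r_1 = 11 (mod 25)

Hensel: r_{i+1} = r_i − f(r_i)·(f′(r_i))^{-1} mod 5^{i+2}, f′(x) = 2x + 4. Iterate:
  r_0 = 1 (mod 5)
  r_1 = 11 (mod 25)
Final: r = 11 satisfies f(r) ≡ 0 mod 5^2.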